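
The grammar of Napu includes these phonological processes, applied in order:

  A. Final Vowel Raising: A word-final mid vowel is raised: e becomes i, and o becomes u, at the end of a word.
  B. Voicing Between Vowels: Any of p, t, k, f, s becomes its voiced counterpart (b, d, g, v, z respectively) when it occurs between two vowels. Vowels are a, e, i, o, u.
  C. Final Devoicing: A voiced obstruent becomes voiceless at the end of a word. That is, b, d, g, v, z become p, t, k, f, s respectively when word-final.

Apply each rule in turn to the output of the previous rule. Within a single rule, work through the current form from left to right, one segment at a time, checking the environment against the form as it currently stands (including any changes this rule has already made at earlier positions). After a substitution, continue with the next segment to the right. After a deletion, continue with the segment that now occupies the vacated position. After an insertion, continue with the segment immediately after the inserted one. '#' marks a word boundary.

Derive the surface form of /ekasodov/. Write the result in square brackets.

[egazodof]

A Final Vowel Raising: no change — [ekasodov]
B Voicing Between Vowels: [ekasodov] → [egazodov]
C Final Devoicing: [egazodov] → [egazodof]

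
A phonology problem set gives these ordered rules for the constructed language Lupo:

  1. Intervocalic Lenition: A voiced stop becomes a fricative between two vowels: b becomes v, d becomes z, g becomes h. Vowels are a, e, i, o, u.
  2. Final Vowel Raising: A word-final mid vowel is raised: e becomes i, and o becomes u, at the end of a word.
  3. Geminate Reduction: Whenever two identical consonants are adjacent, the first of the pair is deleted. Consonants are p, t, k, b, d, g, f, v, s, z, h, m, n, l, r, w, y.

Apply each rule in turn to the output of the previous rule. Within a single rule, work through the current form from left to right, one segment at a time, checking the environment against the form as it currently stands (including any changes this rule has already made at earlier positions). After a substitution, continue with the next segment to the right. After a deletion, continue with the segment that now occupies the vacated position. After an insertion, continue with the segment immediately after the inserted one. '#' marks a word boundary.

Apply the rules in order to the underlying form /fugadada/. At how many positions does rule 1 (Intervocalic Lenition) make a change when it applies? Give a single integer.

1 Intervocalic Lenition: [fugadada] → [fuhazaza]
2 Final Vowel Raising: no change — [fuhazaza]
3 Geminate Reduction: no change — [fuhazaza]
Rule 1 changed 3 position(s).

3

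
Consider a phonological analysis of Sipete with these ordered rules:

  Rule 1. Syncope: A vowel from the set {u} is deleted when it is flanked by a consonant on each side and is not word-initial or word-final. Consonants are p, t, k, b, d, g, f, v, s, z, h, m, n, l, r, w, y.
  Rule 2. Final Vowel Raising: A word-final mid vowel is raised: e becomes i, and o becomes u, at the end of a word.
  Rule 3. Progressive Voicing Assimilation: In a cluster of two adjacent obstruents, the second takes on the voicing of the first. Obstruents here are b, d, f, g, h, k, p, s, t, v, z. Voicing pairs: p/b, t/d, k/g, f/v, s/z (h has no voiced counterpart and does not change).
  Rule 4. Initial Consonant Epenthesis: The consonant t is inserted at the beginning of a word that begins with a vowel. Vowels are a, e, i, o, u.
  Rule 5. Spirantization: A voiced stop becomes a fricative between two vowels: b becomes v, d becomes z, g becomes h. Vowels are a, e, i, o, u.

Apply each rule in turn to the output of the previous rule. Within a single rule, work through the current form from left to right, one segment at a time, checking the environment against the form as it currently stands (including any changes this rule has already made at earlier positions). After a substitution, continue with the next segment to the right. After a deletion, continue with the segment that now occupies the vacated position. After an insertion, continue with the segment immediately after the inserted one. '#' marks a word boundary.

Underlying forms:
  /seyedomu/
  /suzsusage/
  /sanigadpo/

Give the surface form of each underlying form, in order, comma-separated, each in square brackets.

[seyezomu], [ssssahi], [sanihadbu]

/seyedomu/:
  Rule 1 Syncope: no change — [seyedomu]
  Rule 2 Final Vowel Raising: no change — [seyedomu]
  Rule 3 Progressive Voicing Assimilation: no change — [seyedomu]
  Rule 4 Initial Consonant Epenthesis: no change — [seyedomu]
  Rule 5 Spirantization: [seyedomu] → [seyezomu]
/suzsusage/:
  Rule 1 Syncope: [suzsusage] → [szssage]
  Rule 2 Final Vowel Raising: [szssage] → [szssagi]
  Rule 3 Progressive Voicing Assimilation: [szssagi] → [ssssagi]
  Rule 4 Initial Consonant Epenthesis: no change — [ssssagi]
  Rule 5 Spirantization: [ssssagi] → [ssssahi]
/sanigadpo/:
  Rule 1 Syncope: no change — [sanigadpo]
  Rule 2 Final Vowel Raising: [sanigadpo] → [sanigadpu]
  Rule 3 Progressive Voicing Assimilation: [sanigadpu] → [sanigadbu]
  Rule 4 Initial Consonant Epenthesis: no change — [sanigadbu]
  Rule 5 Spirantization: [sanigadbu] → [sanihadbu]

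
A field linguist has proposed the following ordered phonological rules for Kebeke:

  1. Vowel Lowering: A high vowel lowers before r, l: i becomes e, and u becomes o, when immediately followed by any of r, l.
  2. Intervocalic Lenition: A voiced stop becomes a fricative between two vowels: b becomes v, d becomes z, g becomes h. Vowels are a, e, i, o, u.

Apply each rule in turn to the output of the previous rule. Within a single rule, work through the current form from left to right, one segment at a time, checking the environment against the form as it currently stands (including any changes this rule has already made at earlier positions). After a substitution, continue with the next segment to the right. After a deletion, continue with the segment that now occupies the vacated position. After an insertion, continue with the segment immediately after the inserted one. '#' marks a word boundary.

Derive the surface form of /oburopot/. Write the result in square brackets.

[ovoropot]

1 Vowel Lowering: [oburopot] → [oboropot]
2 Intervocalic Lenition: [oboropot] → [ovoropot]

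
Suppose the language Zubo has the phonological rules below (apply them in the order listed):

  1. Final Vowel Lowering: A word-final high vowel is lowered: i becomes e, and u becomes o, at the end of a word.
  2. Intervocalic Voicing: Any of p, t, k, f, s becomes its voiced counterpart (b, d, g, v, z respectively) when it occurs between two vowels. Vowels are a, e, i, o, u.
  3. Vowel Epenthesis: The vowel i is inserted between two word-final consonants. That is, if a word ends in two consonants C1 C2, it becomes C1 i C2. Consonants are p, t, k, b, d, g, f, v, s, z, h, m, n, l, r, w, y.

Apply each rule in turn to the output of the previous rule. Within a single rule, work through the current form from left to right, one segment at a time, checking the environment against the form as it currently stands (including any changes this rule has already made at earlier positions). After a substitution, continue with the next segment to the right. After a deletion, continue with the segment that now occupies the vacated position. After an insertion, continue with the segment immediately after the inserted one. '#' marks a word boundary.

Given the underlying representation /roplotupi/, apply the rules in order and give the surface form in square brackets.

1 Final Vowel Lowering: [roplotupi] → [roplotupe]
2 Intervocalic Voicing: [roplotupe] → [roplodube]
3 Vowel Epenthesis: no change — [roplodube]

[roplodube]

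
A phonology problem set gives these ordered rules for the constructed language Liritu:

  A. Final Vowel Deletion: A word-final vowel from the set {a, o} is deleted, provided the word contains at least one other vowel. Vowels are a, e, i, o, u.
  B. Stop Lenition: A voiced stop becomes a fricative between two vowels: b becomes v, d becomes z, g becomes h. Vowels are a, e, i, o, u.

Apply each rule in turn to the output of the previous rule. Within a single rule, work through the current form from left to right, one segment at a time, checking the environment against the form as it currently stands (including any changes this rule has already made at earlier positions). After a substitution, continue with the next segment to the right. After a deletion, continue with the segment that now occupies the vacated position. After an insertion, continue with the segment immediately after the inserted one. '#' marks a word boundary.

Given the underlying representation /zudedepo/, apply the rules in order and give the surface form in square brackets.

A Final Vowel Deletion: [zudedepo] → [zudedep]
B Stop Lenition: [zudedep] → [zuzezep]

[zuzezep]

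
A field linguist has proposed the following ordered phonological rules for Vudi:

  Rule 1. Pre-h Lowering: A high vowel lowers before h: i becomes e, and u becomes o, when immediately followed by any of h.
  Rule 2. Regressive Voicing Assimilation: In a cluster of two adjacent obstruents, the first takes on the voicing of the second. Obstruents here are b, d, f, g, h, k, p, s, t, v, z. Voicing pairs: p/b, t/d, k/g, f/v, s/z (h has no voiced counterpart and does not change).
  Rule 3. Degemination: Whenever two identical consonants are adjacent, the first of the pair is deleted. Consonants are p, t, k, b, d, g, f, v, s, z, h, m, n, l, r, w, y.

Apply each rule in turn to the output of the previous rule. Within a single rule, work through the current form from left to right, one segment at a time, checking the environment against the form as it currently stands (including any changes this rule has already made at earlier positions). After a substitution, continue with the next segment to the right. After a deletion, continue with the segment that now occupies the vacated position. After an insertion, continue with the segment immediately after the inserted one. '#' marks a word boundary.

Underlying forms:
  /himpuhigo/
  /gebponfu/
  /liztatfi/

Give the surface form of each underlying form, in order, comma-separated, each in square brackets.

/himpuhigo/:
  Rule 1 Pre-h Lowering: [himpuhigo] → [himpohigo]
  Rule 2 Regressive Voicing Assimilation: no change — [himpohigo]
  Rule 3 Degemination: no change — [himpohigo]
/gebponfu/:
  Rule 1 Pre-h Lowering: no change — [gebponfu]
  Rule 2 Regressive Voicing Assimilation: [gebponfu] → [gepponfu]
  Rule 3 Degemination: [gepponfu] → [geponfu]
/liztatfi/:
  Rule 1 Pre-h Lowering: no change — [liztatfi]
  Rule 2 Regressive Voicing Assimilation: [liztatfi] → [listatfi]
  Rule 3 Degemination: no change — [listatfi]

[himpohigo], [geponfu], [listatfi]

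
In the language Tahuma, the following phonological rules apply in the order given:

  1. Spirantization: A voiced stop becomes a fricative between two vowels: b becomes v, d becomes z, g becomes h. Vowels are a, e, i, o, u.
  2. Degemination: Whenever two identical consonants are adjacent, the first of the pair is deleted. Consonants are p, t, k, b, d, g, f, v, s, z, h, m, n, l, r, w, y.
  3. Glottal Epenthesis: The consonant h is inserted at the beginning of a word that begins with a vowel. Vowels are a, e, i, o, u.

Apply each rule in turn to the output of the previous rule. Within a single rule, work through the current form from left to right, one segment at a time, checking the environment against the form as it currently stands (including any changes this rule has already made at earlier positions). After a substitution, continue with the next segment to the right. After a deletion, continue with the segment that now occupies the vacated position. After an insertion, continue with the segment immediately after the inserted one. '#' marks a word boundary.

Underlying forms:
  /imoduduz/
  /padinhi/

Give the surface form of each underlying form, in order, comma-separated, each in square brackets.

[himozuzuz], [pazinhi]

/imoduduz/:
  1 Spirantization: [imoduduz] → [imozuzuz]
  2 Degemination: no change — [imozuzuz]
  3 Glottal Epenthesis: [imozuzuz] → [himozuzuz]
/padinhi/:
  1 Spirantization: [padinhi] → [pazinhi]
  2 Degemination: no change — [pazinhi]
  3 Glottal Epenthesis: no change — [pazinhi]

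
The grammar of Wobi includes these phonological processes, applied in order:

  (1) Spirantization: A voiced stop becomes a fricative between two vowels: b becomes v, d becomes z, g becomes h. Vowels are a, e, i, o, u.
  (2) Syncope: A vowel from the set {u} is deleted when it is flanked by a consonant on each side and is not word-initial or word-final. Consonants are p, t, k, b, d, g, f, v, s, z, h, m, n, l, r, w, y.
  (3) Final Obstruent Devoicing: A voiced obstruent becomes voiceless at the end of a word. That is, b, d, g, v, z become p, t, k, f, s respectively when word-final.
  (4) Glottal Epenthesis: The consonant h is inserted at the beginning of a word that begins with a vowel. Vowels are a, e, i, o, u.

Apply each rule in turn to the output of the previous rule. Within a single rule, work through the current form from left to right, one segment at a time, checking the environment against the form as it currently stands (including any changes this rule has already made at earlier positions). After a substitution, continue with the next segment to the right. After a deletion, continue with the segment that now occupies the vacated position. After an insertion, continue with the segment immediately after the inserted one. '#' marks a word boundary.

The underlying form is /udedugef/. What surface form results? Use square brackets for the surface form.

[huzezhef]

(1) Spirantization: [udedugef] → [uzezuhef]
(2) Syncope: [uzezuhef] → [uzezhef]
(3) Final Obstruent Devoicing: no change — [uzezhef]
(4) Glottal Epenthesis: [uzezhef] → [huzezhef]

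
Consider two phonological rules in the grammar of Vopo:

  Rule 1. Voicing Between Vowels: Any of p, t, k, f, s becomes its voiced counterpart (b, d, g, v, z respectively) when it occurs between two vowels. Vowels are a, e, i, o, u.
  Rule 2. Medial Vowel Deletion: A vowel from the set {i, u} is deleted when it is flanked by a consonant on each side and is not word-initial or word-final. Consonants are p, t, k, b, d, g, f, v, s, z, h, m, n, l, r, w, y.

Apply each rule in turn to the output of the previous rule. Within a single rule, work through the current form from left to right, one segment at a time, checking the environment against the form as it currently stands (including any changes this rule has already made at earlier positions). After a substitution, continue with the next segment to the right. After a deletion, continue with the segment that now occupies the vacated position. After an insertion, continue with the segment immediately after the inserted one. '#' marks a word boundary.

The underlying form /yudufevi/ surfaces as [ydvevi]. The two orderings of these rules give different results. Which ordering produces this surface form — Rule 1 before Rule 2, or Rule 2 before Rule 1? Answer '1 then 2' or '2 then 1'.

1 then 2

Order 1 then 2:
  1 Voicing Between Vowels: [yudufevi] → [yuduvevi]
  2 Medial Vowel Deletion: [yuduvevi] → [ydvevi]
  result: [ydvevi]
Order 2 then 1:
  2 Medial Vowel Deletion: [yudufevi] → [ydfevi]
  1 Voicing Between Vowels: no change — [ydfevi]
  result: [ydfevi]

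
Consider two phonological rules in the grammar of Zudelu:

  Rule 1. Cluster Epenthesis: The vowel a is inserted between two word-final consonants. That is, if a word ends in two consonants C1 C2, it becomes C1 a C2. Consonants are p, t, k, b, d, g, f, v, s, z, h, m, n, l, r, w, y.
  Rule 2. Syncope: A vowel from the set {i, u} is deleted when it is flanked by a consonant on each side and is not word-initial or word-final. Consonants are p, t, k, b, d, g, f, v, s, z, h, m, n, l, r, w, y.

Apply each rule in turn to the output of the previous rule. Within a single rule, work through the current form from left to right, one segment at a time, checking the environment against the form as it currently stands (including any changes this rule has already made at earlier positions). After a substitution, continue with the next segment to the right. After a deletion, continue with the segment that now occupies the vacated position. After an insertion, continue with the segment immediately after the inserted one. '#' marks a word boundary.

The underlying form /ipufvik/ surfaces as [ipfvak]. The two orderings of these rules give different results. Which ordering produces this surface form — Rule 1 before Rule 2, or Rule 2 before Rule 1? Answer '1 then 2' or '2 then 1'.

Order 1 then 2:
  1 Cluster Epenthesis: no change — [ipufvik]
  2 Syncope: [ipufvik] → [ipfvk]
  result: [ipfvk]
Order 2 then 1:
  2 Syncope: [ipufvik] → [ipfvk]
  1 Cluster Epenthesis: [ipfvk] → [ipfvak]
  result: [ipfvak]

2 then 1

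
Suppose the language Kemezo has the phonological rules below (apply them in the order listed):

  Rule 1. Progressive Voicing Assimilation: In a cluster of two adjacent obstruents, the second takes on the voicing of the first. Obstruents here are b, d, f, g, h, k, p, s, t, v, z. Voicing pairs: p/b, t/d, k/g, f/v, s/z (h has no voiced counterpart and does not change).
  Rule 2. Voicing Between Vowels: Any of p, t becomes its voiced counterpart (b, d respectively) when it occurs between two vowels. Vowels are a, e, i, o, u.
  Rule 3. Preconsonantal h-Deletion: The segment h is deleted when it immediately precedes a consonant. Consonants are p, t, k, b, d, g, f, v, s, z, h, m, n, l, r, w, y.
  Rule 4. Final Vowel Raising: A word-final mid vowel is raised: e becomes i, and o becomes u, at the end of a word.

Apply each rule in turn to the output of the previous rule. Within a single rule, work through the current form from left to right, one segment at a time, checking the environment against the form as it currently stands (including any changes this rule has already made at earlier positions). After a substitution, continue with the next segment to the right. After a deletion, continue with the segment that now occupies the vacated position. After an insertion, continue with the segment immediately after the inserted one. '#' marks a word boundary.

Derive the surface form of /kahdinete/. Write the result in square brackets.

[katinedi]

Rule 1 Progressive Voicing Assimilation: [kahdinete] → [kahtinete]
Rule 2 Voicing Between Vowels: [kahtinete] → [kahtinede]
Rule 3 Preconsonantal h-Deletion: [kahtinede] → [katinede]
Rule 4 Final Vowel Raising: [katinede] → [katinedi]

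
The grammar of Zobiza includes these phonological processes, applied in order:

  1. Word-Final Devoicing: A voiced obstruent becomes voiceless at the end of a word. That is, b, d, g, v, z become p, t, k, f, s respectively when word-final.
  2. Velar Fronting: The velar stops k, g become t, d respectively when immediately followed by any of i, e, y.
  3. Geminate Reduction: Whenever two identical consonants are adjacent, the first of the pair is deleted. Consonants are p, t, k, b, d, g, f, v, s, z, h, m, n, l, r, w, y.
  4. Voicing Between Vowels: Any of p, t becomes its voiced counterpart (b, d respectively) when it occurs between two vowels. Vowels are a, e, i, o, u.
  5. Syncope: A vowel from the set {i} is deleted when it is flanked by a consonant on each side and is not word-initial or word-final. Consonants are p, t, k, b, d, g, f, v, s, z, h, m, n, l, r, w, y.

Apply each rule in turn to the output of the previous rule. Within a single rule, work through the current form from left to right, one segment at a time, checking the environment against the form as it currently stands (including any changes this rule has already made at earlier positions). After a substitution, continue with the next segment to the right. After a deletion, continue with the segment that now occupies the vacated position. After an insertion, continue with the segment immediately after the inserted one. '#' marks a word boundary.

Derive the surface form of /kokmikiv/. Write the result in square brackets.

1 Word-Final Devoicing: [kokmikiv] → [kokmikif]
2 Velar Fronting: [kokmikif] → [kokmitif]
3 Geminate Reduction: no change — [kokmitif]
4 Voicing Between Vowels: [kokmitif] → [kokmidif]
5 Syncope: [kokmidif] → [kokmdf]

[kokmdf]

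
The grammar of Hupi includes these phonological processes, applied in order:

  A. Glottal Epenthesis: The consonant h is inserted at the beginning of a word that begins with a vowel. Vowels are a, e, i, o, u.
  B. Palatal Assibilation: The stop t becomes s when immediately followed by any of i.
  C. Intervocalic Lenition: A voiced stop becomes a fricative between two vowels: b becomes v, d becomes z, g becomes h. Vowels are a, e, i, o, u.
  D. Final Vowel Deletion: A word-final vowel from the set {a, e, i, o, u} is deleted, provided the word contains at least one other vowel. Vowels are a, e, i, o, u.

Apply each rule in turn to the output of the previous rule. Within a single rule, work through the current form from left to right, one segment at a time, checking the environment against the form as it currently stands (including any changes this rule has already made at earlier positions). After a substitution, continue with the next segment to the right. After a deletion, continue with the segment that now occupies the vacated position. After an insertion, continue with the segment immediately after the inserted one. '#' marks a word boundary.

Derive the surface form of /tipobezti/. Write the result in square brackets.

A Glottal Epenthesis: no change — [tipobezti]
B Palatal Assibilation: [tipobezti] → [sipobezsi]
C Intervocalic Lenition: [sipobezsi] → [sipovezsi]
D Final Vowel Deletion: [sipovezsi] → [sipovezs]

[sipovezs]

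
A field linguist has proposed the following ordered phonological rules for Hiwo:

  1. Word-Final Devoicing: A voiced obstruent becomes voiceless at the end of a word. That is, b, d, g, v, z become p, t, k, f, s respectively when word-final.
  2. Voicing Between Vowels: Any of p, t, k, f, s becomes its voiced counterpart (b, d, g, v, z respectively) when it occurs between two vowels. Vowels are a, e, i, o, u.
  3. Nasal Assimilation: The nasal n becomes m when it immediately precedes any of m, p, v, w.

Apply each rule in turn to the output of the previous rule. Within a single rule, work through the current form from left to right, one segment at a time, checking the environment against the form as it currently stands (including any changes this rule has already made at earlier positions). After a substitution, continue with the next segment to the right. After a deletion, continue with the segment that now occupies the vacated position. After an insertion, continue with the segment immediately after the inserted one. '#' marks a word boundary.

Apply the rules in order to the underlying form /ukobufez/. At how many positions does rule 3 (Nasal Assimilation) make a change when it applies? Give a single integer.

1 Word-Final Devoicing: [ukobufez] → [ukobufes]
2 Voicing Between Vowels: [ukobufes] → [ugobuves]
3 Nasal Assimilation: no change — [ugobuves]
Rule 3 changed 0 position(s).

0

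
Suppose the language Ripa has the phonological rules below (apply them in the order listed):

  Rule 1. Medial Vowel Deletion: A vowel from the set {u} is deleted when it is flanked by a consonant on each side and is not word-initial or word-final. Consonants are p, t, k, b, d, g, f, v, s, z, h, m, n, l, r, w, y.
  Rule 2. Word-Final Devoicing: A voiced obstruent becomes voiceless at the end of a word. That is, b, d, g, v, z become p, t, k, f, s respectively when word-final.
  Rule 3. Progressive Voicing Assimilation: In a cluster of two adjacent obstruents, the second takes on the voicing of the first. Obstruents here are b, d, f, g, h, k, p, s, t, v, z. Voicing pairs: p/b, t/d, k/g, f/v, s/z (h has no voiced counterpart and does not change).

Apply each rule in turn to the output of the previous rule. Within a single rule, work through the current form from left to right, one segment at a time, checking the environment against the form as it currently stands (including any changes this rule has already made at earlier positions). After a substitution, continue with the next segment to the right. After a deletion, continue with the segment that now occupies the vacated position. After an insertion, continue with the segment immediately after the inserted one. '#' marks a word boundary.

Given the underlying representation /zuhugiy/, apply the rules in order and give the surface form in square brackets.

[zhkiy]

Rule 1 Medial Vowel Deletion: [zuhugiy] → [zhgiy]
Rule 2 Word-Final Devoicing: no change — [zhgiy]
Rule 3 Progressive Voicing Assimilation: [zhgiy] → [zhkiy]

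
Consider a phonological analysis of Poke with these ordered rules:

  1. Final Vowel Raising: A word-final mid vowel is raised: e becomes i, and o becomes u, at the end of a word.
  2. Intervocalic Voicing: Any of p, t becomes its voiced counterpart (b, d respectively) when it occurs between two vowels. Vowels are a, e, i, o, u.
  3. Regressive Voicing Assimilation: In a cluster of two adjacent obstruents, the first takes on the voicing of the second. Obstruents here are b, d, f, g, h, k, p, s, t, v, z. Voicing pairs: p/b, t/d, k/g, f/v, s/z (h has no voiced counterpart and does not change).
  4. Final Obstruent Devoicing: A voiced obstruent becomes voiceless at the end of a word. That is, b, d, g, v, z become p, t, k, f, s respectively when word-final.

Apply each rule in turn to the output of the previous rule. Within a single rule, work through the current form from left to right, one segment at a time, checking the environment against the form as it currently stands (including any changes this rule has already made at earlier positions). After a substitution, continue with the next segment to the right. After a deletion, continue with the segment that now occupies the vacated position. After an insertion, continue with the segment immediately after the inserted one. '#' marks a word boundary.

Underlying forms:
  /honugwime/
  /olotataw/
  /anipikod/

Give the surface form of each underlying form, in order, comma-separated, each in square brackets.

[honugwimi], [olodadaw], [anibikot]

/honugwime/:
  1 Final Vowel Raising: [honugwime] → [honugwimi]
  2 Intervocalic Voicing: no change — [honugwimi]
  3 Regressive Voicing Assimilation: no change — [honugwimi]
  4 Final Obstruent Devoicing: no change — [honugwimi]
/olotataw/:
  1 Final Vowel Raising: no change — [olotataw]
  2 Intervocalic Voicing: [olotataw] → [olodadaw]
  3 Regressive Voicing Assimilation: no change — [olodadaw]
  4 Final Obstruent Devoicing: no change — [olodadaw]
/anipikod/:
  1 Final Vowel Raising: no change — [anipikod]
  2 Intervocalic Voicing: [anipikod] → [anibikod]
  3 Regressive Voicing Assimilation: no change — [anibikod]
  4 Final Obstruent Devoicing: [anibikod] → [anibikot]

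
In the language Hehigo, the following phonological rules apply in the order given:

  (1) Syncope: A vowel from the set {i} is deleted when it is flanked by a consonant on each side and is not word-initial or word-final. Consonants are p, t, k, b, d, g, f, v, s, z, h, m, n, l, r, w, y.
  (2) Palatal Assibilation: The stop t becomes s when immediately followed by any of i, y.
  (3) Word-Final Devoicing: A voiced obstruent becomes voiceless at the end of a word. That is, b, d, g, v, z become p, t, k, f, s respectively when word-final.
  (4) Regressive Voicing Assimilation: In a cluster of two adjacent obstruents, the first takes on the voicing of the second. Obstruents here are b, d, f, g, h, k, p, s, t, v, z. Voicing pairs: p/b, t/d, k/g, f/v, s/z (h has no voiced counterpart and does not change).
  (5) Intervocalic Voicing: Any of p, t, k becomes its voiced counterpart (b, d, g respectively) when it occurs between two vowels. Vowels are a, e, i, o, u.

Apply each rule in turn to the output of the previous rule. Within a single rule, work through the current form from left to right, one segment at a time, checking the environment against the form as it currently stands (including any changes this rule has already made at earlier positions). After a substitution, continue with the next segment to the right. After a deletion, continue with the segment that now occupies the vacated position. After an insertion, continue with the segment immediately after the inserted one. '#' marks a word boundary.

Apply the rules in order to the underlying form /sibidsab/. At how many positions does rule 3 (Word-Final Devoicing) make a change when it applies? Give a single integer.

(1) Syncope: [sibidsab] → [sbdsab]
(2) Palatal Assibilation: no change — [sbdsab]
(3) Word-Final Devoicing: [sbdsab] → [sbdsap]
(4) Regressive Voicing Assimilation: [sbdsap] → [zbtsap]
(5) Intervocalic Voicing: no change — [zbtsap]
Rule 3 changed 1 position(s).

1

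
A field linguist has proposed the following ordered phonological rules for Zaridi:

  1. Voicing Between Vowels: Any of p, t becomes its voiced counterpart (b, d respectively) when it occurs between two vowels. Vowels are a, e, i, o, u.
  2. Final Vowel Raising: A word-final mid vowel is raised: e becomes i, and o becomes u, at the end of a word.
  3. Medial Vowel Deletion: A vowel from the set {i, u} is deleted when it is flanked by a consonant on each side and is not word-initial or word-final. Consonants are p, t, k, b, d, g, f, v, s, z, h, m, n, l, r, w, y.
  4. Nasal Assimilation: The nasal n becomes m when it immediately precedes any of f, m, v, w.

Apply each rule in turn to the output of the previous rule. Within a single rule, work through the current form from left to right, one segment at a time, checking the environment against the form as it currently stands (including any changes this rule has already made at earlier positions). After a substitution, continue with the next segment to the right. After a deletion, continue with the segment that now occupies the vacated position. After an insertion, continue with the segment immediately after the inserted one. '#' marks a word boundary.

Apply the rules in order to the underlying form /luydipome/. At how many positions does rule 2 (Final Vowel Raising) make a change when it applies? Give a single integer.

1

1 Voicing Between Vowels: [luydipome] → [luydibome]
2 Final Vowel Raising: [luydibome] → [luydibomi]
3 Medial Vowel Deletion: [luydibomi] → [lydbomi]
4 Nasal Assimilation: no change — [lydbomi]
Rule 2 changed 1 position(s).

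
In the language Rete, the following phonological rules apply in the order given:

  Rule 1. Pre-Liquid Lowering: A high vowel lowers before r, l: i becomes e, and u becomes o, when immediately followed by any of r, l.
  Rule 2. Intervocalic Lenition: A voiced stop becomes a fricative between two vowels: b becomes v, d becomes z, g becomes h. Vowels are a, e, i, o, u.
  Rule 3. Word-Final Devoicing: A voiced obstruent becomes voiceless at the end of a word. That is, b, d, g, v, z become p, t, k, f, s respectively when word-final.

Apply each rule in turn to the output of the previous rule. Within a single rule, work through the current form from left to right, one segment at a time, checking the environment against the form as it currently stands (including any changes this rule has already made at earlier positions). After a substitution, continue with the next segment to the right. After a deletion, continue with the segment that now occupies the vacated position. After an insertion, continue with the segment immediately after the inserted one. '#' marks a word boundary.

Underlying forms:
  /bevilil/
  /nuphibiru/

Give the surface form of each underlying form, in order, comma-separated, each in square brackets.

[bevelel], [nuphiveru]

/bevilil/:
  Rule 1 Pre-Liquid Lowering: [bevilil] → [bevelel]
  Rule 2 Intervocalic Lenition: no change — [bevelel]
  Rule 3 Word-Final Devoicing: no change — [bevelel]
/nuphibiru/:
  Rule 1 Pre-Liquid Lowering: [nuphibiru] → [nuphiberu]
  Rule 2 Intervocalic Lenition: [nuphiberu] → [nuphiveru]
  Rule 3 Word-Final Devoicing: no change — [nuphiveru]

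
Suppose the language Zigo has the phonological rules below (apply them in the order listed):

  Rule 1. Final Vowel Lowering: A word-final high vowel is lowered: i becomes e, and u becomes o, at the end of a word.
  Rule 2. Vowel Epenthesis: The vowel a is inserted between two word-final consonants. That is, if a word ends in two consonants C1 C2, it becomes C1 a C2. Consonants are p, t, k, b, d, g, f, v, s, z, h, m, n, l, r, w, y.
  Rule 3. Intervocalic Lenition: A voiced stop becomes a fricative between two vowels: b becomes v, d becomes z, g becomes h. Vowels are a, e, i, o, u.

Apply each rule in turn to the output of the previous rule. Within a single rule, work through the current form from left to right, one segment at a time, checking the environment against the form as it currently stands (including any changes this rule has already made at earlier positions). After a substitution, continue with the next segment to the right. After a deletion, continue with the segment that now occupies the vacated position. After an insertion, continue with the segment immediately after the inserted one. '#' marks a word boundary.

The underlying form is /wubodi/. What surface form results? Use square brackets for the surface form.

[wuvoze]

Rule 1 Final Vowel Lowering: [wubodi] → [wubode]
Rule 2 Vowel Epenthesis: no change — [wubode]
Rule 3 Intervocalic Lenition: [wubode] → [wuvoze]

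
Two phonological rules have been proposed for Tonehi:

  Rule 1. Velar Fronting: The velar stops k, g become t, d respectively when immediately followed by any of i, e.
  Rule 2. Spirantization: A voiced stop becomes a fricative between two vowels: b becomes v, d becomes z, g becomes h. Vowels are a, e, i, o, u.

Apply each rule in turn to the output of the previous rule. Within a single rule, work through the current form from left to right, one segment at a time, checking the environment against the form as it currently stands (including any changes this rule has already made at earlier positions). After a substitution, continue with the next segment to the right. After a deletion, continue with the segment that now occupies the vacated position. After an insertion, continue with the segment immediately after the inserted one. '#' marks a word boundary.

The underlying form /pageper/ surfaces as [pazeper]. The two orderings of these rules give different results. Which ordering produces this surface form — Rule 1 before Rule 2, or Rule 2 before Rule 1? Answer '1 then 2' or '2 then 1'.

Order 1 then 2:
  1 Velar Fronting: [pageper] → [padeper]
  2 Spirantization: [padeper] → [pazeper]
  result: [pazeper]
Order 2 then 1:
  2 Spirantization: [pageper] → [paheper]
  1 Velar Fronting: no change — [paheper]
  result: [paheper]

1 then 2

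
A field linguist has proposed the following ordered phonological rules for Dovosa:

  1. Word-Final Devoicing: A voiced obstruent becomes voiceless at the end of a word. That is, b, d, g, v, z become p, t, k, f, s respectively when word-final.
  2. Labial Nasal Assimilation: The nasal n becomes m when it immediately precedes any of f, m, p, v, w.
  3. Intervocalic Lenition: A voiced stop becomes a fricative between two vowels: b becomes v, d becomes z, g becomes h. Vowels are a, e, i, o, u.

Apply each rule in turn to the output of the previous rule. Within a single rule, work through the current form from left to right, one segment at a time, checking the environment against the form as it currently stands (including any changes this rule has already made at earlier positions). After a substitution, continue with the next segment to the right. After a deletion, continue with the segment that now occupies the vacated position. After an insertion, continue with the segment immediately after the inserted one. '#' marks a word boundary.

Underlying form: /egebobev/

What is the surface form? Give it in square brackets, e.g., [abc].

1 Word-Final Devoicing: [egebobev] → [egebobef]
2 Labial Nasal Assimilation: no change — [egebobef]
3 Intervocalic Lenition: [egebobef] → [ehevovef]

[ehevovef]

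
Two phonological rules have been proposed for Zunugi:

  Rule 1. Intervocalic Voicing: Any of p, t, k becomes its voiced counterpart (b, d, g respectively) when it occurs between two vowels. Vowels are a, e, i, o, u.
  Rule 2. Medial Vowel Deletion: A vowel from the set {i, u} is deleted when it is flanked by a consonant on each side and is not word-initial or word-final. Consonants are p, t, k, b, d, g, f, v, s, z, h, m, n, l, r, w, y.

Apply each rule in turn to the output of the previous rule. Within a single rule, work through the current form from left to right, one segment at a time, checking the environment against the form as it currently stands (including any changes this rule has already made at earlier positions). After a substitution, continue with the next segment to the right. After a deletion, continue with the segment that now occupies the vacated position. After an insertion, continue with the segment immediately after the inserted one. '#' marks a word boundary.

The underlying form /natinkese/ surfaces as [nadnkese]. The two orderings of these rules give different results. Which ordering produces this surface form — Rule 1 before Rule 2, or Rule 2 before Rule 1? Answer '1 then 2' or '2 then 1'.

Order 1 then 2:
  1 Intervocalic Voicing: [natinkese] → [nadinkese]
  2 Medial Vowel Deletion: [nadinkese] → [nadnkese]
  result: [nadnkese]
Order 2 then 1:
  2 Medial Vowel Deletion: [natinkese] → [natnkese]
  1 Intervocalic Voicing: no change — [natnkese]
  result: [natnkese]

1 then 2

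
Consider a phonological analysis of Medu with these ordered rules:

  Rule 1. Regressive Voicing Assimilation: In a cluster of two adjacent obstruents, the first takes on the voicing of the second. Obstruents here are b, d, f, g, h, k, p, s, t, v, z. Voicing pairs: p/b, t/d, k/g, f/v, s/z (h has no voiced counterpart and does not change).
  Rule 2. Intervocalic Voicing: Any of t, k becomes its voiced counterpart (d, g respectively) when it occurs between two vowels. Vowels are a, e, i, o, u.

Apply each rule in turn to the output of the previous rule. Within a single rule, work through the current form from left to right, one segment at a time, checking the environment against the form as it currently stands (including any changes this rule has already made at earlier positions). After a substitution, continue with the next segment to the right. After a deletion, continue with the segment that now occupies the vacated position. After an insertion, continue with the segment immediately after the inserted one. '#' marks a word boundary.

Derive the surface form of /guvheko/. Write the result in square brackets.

[gufhego]

Rule 1 Regressive Voicing Assimilation: [guvheko] → [gufheko]
Rule 2 Intervocalic Voicing: [gufheko] → [gufhego]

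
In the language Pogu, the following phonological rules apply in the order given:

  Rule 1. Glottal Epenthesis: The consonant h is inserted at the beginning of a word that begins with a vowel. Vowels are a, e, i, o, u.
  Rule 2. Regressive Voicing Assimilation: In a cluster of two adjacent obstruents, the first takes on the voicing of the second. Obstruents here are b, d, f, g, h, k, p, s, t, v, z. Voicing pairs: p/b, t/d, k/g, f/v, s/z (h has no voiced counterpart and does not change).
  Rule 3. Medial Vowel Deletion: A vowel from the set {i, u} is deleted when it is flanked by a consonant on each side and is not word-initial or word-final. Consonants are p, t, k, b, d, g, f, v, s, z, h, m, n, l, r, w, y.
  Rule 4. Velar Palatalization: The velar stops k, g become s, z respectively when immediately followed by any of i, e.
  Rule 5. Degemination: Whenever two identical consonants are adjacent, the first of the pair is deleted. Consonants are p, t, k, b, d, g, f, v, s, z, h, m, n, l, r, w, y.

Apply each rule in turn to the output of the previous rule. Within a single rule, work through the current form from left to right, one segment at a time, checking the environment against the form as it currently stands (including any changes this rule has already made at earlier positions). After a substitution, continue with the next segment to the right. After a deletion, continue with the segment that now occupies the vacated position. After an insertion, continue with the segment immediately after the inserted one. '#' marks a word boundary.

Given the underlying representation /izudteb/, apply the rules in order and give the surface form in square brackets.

[hzteb]

Rule 1 Glottal Epenthesis: [izudteb] → [hizudteb]
Rule 2 Regressive Voicing Assimilation: [hizudteb] → [hizutteb]
Rule 3 Medial Vowel Deletion: [hizutteb] → [hztteb]
Rule 4 Velar Palatalization: no change — [hztteb]
Rule 5 Degemination: [hztteb] → [hzteb]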